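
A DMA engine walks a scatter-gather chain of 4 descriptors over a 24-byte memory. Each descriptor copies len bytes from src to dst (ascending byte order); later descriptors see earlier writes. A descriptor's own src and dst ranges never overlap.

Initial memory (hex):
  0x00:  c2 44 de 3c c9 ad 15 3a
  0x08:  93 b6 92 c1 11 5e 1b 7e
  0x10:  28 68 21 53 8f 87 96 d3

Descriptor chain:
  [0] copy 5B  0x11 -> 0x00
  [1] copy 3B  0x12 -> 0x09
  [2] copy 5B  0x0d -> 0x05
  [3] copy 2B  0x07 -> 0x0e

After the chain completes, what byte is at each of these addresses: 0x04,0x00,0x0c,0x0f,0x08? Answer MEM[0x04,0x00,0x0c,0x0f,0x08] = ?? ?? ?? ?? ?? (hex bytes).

[0] 0x11->0x00 len=5 : 68 21 53 8f 87
[1] 0x12->0x09 len=3 : 21 53 8f
[2] 0x0d->0x05 len=5 : 5e 1b 7e 28 68
[3] 0x07->0x0e len=2 : 7e 28
query mem[0x04]=0x87, mem[0x00]=0x68, mem[0x0c]=0x11, mem[0x0f]=0x28, mem[0x08]=0x28

MEM[0x04,0x00,0x0c,0x0f,0x08] = 87 68 11 28 28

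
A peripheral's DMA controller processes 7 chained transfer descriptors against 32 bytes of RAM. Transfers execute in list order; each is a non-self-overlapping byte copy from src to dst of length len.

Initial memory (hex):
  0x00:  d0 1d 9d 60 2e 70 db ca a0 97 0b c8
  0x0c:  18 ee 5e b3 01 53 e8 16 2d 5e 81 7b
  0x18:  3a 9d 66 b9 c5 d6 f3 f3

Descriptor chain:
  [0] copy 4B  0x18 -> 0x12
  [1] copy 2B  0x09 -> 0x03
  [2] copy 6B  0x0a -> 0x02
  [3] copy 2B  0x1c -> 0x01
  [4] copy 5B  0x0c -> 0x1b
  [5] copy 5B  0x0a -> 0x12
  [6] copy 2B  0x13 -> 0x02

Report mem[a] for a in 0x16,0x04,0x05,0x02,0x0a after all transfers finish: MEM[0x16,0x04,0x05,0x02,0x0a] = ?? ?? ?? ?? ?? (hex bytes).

MEM[0x16,0x04,0x05,0x02,0x0a] = 5e 18 ee c8 0b

D0: mem[0x12..0x15] <- [3a 9d 66 b9]
D1: mem[0x03..0x04] <- [97 0b]
D2: mem[0x02..0x07] <- [0b c8 18 ee 5e b3]
D3: mem[0x01..0x02] <- [c5 d6]
D4: mem[0x1b..0x1f] <- [18 ee 5e b3 01]
D5: mem[0x12..0x16] <- [0b c8 18 ee 5e]
D6: mem[0x02..0x03] <- [c8 18]
query mem[0x16]=0x5e, mem[0x04]=0x18, mem[0x05]=0xee, mem[0x02]=0xc8, mem[0x0a]=0x0b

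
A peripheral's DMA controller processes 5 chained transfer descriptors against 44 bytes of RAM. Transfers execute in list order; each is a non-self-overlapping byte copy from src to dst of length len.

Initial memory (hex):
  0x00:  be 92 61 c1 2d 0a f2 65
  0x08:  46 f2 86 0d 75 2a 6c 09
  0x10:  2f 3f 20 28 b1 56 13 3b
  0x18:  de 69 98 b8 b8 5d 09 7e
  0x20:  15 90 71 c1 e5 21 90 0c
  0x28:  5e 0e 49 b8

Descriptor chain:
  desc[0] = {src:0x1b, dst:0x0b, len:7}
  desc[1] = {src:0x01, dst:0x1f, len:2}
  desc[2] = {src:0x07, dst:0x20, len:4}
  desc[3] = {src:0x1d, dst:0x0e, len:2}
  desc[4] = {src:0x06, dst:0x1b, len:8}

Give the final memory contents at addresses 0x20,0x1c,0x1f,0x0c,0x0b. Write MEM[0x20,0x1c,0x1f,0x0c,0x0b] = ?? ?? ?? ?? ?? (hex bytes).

MEM[0x20,0x1c,0x1f,0x0c,0x0b] = b8 65 86 b8 b8

  after D0: wrote 7B at 0x0b = b8b85d097e1590
  after D1: wrote 2B at 0x1f = 9261
  after D2: wrote 4B at 0x20 = 6546f286
  after D3: wrote 2B at 0x0e = 5d09
  after D4: wrote 8B at 0x1b = f26546f286b8b85d
query mem[0x20]=0xb8, mem[0x1c]=0x65, mem[0x1f]=0x86, mem[0x0c]=0xb8, mem[0x0b]=0xb8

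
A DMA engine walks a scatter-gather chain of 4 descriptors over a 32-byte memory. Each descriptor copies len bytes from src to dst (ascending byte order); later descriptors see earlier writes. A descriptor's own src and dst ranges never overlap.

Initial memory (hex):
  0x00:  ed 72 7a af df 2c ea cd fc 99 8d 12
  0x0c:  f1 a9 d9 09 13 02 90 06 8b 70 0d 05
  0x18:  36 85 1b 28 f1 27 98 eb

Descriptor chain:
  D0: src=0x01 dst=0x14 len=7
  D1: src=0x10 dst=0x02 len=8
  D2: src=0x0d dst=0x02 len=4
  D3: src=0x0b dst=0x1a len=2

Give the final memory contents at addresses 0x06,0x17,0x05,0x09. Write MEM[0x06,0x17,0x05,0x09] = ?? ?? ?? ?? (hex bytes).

MEM[0x06,0x17,0x05,0x09] = 72 df 13 df

[0] 0x01->0x14 len=7 : 72 7a af df 2c ea cd
[1] 0x10->0x02 len=8 : 13 02 90 06 72 7a af df
[2] 0x0d->0x02 len=4 : a9 d9 09 13
[3] 0x0b->0x1a len=2 : 12 f1
query mem[0x06]=0x72, mem[0x17]=0xdf, mem[0x05]=0x13, mem[0x09]=0xdf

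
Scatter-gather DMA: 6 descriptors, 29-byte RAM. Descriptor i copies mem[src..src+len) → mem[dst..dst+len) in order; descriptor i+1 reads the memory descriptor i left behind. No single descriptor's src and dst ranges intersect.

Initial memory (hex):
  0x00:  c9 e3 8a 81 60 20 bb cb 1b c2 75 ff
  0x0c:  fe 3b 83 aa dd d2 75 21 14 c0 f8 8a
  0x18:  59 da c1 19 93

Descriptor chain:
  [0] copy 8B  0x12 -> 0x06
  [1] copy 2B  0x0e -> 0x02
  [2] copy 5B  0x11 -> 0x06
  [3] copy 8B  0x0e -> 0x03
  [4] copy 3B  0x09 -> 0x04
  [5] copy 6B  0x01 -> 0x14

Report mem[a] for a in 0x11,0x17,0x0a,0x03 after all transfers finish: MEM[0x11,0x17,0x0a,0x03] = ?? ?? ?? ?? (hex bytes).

MEM[0x11,0x17,0x0a,0x03] = d2 14 c0 83

  after D0: wrote 8B at 0x06 = 752114c0f88a59da
  after D1: wrote 2B at 0x02 = 83aa
  after D2: wrote 5B at 0x06 = d2752114c0
  after D3: wrote 8B at 0x03 = 83aaddd2752114c0
  after D4: wrote 3B at 0x04 = 14c08a
  after D5: wrote 6B at 0x14 = e3838314c08a
query mem[0x11]=0xd2, mem[0x17]=0x14, mem[0x0a]=0xc0, mem[0x03]=0x83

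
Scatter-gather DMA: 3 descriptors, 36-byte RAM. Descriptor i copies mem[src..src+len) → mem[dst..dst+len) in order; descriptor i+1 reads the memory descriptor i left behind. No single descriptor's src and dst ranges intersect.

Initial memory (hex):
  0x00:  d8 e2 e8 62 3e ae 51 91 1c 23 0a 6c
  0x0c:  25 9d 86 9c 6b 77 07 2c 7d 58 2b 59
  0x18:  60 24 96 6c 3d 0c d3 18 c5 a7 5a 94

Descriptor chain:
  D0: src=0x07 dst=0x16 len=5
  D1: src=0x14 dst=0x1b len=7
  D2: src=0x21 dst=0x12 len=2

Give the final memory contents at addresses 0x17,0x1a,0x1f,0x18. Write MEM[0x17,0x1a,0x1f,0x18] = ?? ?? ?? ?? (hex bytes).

MEM[0x17,0x1a,0x1f,0x18] = 1c 6c 23 23

#0 dst[0x16+5] := {0x91,0x1c,0x23,0x0a,0x6c}
#1 dst[0x1b+7] := {0x7d,0x58,0x91,0x1c,0x23,0x0a,0x6c}
#2 dst[0x12+2] := {0x6c,0x5a}
query mem[0x17]=0x1c, mem[0x1a]=0x6c, mem[0x1f]=0x23, mem[0x18]=0x23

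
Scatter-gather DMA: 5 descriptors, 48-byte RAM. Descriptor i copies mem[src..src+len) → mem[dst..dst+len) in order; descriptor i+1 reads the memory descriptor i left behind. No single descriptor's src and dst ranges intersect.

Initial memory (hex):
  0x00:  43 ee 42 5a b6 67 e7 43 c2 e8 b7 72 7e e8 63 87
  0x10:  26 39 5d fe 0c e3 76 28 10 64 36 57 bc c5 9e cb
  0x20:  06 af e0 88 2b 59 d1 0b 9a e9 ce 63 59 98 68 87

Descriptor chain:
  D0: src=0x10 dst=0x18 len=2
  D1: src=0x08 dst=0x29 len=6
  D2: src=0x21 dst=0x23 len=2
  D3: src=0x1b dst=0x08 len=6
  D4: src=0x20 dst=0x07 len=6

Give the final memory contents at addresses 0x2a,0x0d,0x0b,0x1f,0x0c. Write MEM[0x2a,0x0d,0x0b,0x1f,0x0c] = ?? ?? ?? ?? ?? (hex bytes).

D0: mem[0x18..0x19] <- [26 39]
D1: mem[0x29..0x2e] <- [c2 e8 b7 72 7e e8]
D2: mem[0x23..0x24] <- [af e0]
D3: mem[0x08..0x0d] <- [57 bc c5 9e cb 06]
D4: mem[0x07..0x0c] <- [06 af e0 af e0 59]
query mem[0x2a]=0xe8, mem[0x0d]=0x06, mem[0x0b]=0xe0, mem[0x1f]=0xcb, mem[0x0c]=0x59

MEM[0x2a,0x0d,0x0b,0x1f,0x0c] = e8 06 e0 cb 59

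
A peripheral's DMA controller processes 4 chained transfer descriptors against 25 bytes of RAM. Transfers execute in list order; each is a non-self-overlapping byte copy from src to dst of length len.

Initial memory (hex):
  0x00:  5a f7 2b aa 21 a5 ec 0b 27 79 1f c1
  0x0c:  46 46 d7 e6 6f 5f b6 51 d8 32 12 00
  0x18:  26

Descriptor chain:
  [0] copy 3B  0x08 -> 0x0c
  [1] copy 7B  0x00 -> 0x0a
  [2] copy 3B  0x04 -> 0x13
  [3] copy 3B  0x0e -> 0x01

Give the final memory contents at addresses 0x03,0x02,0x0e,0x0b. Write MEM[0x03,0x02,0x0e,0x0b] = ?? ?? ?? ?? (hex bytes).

D0: mem[0x0c..0x0e] <- [27 79 1f]
D1: mem[0x0a..0x10] <- [5a f7 2b aa 21 a5 ec]
D2: mem[0x13..0x15] <- [21 a5 ec]
D3: mem[0x01..0x03] <- [21 a5 ec]
query mem[0x03]=0xec, mem[0x02]=0xa5, mem[0x0e]=0x21, mem[0x0b]=0xf7

MEM[0x03,0x02,0x0e,0x0b] = ec a5 21 f7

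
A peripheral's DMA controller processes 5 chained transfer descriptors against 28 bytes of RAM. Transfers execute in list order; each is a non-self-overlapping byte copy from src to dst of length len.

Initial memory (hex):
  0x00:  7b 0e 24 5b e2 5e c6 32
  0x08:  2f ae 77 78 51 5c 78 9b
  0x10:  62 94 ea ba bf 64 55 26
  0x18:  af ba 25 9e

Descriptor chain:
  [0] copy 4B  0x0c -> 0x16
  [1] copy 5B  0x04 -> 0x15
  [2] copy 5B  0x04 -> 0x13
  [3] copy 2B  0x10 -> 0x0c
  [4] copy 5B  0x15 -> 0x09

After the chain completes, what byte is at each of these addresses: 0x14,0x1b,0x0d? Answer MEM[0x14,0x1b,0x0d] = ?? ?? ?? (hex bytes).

MEM[0x14,0x1b,0x0d] = 5e 9e 2f

  after D0: wrote 4B at 0x16 = 515c789b
  after D1: wrote 5B at 0x15 = e25ec6322f
  after D2: wrote 5B at 0x13 = e25ec6322f
  after D3: wrote 2B at 0x0c = 6294
  after D4: wrote 5B at 0x09 = c6322f322f
query mem[0x14]=0x5e, mem[0x1b]=0x9e, mem[0x0d]=0x2f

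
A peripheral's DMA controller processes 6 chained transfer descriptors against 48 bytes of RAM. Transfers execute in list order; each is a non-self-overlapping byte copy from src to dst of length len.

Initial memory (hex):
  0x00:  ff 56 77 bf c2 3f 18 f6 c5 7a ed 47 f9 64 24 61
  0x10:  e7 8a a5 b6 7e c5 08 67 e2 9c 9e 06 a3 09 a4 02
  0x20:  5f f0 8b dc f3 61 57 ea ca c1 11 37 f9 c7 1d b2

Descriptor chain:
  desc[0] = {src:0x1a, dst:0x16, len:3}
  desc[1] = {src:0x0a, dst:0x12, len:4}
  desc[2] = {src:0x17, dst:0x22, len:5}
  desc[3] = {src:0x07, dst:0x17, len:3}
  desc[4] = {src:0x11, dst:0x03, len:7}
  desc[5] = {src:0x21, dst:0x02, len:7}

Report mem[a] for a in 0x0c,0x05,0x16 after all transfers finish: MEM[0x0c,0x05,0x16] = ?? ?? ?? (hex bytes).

[0] 0x1a->0x16 len=3 : 9e 06 a3
[1] 0x0a->0x12 len=4 : ed 47 f9 64
[2] 0x17->0x22 len=5 : 06 a3 9c 9e 06
[3] 0x07->0x17 len=3 : f6 c5 7a
[4] 0x11->0x03 len=7 : 8a ed 47 f9 64 9e f6
[5] 0x21->0x02 len=7 : f0 06 a3 9c 9e 06 ea
query mem[0x0c]=0xf9, mem[0x05]=0x9c, mem[0x16]=0x9e

MEM[0x0c,0x05,0x16] = f9 9c 9e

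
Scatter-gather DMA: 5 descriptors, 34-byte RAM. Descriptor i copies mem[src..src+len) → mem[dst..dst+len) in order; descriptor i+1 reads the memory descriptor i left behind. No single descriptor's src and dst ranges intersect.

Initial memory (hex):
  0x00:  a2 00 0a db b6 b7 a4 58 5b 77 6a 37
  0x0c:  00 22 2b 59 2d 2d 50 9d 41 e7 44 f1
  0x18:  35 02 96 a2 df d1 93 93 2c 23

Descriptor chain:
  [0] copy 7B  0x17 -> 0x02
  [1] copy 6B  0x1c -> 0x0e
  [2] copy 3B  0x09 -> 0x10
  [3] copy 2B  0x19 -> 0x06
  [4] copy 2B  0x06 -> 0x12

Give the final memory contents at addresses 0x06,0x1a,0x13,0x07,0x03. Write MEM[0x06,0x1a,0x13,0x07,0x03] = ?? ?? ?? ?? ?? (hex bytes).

MEM[0x06,0x1a,0x13,0x07,0x03] = 02 96 96 96 35

  after D0: wrote 7B at 0x02 = f1350296a2dfd1
  after D1: wrote 6B at 0x0e = dfd193932c23
  after D2: wrote 3B at 0x10 = 776a37
  after D3: wrote 2B at 0x06 = 0296
  after D4: wrote 2B at 0x12 = 0296
query mem[0x06]=0x02, mem[0x1a]=0x96, mem[0x13]=0x96, mem[0x07]=0x96, mem[0x03]=0x35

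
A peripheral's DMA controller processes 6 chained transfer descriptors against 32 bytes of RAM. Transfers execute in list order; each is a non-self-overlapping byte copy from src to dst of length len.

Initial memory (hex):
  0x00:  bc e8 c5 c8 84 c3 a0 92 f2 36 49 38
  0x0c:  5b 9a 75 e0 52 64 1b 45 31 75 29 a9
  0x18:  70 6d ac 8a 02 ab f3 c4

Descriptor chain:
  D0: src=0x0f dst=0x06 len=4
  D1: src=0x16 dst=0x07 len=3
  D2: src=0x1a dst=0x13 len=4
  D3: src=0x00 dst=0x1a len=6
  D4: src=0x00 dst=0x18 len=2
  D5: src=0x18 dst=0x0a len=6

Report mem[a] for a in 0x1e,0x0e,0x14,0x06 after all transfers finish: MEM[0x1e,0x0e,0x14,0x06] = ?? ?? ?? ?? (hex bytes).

MEM[0x1e,0x0e,0x14,0x06] = 84 c5 8a e0

  after D0: wrote 4B at 0x06 = e052641b
  after D1: wrote 3B at 0x07 = 29a970
  after D2: wrote 4B at 0x13 = ac8a02ab
  after D3: wrote 6B at 0x1a = bce8c5c884c3
  after D4: wrote 2B at 0x18 = bce8
  after D5: wrote 6B at 0x0a = bce8bce8c5c8
query mem[0x1e]=0x84, mem[0x0e]=0xc5, mem[0x14]=0x8a, mem[0x06]=0xe0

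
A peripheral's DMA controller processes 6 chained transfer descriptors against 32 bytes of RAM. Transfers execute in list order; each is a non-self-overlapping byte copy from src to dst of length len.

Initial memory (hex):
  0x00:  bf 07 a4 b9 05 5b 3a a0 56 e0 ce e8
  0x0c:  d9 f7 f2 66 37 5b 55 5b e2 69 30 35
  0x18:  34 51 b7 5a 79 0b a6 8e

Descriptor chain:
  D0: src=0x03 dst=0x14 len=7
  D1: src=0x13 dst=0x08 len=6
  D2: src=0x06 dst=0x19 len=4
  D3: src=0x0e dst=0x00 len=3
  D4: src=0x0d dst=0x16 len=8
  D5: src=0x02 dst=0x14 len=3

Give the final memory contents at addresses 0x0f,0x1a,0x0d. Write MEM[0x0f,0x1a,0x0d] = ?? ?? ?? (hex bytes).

  after D0: wrote 7B at 0x14 = b9055b3aa056e0
  after D1: wrote 6B at 0x08 = 5bb9055b3aa0
  after D2: wrote 4B at 0x19 = 3aa05bb9
  after D3: wrote 3B at 0x00 = f26637
  after D4: wrote 8B at 0x16 = a0f266375b555bb9
  after D5: wrote 3B at 0x14 = 37b905
query mem[0x0f]=0x66, mem[0x1a]=0x5b, mem[0x0d]=0xa0

MEM[0x0f,0x1a,0x0d] = 66 5b a0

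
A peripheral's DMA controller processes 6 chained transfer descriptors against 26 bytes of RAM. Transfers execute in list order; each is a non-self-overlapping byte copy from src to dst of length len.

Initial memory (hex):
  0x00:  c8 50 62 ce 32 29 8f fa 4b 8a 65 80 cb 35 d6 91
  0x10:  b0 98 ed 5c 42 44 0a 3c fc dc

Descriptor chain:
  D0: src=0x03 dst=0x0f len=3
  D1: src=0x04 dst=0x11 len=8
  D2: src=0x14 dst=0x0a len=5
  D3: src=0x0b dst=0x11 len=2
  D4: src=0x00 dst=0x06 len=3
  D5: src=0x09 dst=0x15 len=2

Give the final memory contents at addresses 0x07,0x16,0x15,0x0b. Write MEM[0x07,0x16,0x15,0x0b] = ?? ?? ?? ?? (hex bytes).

[0] 0x03->0x0f len=3 : ce 32 29
[1] 0x04->0x11 len=8 : 32 29 8f fa 4b 8a 65 80
[2] 0x14->0x0a len=5 : fa 4b 8a 65 80
[3] 0x0b->0x11 len=2 : 4b 8a
[4] 0x00->0x06 len=3 : c8 50 62
[5] 0x09->0x15 len=2 : 8a fa
query mem[0x07]=0x50, mem[0x16]=0xfa, mem[0x15]=0x8a, mem[0x0b]=0x4b

MEM[0x07,0x16,0x15,0x0b] = 50 fa 8a 4b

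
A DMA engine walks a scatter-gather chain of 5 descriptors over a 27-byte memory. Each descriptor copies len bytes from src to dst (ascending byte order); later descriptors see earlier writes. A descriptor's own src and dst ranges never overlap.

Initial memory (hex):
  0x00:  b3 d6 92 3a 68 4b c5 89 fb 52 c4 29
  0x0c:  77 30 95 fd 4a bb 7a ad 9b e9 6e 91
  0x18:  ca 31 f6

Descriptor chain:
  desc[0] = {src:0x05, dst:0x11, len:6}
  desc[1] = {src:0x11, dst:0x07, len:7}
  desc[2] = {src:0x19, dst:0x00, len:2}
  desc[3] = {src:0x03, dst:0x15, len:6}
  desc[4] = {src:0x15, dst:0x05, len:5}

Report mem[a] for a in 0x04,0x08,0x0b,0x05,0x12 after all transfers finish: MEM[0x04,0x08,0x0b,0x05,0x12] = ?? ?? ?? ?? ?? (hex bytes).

D0: mem[0x11..0x16] <- [4b c5 89 fb 52 c4]
D1: mem[0x07..0x0d] <- [4b c5 89 fb 52 c4 91]
D2: mem[0x00..0x01] <- [31 f6]
D3: mem[0x15..0x1a] <- [3a 68 4b c5 4b c5]
D4: mem[0x05..0x09] <- [3a 68 4b c5 4b]
query mem[0x04]=0x68, mem[0x08]=0xc5, mem[0x0b]=0x52, mem[0x05]=0x3a, mem[0x12]=0xc5

MEM[0x04,0x08,0x0b,0x05,0x12] = 68 c5 52 3a c5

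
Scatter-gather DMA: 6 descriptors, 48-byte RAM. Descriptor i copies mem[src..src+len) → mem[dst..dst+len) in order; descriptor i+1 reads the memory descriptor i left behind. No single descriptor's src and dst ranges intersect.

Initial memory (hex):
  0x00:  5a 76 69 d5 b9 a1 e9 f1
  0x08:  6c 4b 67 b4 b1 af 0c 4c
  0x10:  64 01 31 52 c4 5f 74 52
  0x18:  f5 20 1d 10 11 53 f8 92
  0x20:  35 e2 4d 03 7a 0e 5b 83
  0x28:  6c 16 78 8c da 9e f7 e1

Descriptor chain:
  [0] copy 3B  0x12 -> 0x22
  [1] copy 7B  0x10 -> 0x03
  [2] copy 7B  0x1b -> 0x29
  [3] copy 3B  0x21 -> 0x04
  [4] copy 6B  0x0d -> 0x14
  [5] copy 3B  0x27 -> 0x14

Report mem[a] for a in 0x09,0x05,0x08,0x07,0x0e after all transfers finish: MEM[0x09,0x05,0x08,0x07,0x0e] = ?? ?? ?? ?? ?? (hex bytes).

[0] 0x12->0x22 len=3 : 31 52 c4
[1] 0x10->0x03 len=7 : 64 01 31 52 c4 5f 74
[2] 0x1b->0x29 len=7 : 10 11 53 f8 92 35 e2
[3] 0x21->0x04 len=3 : e2 31 52
[4] 0x0d->0x14 len=6 : af 0c 4c 64 01 31
[5] 0x27->0x14 len=3 : 83 6c 10
query mem[0x09]=0x74, mem[0x05]=0x31, mem[0x08]=0x5f, mem[0x07]=0xc4, mem[0x0e]=0x0c

MEM[0x09,0x05,0x08,0x07,0x0e] = 74 31 5f c4 0c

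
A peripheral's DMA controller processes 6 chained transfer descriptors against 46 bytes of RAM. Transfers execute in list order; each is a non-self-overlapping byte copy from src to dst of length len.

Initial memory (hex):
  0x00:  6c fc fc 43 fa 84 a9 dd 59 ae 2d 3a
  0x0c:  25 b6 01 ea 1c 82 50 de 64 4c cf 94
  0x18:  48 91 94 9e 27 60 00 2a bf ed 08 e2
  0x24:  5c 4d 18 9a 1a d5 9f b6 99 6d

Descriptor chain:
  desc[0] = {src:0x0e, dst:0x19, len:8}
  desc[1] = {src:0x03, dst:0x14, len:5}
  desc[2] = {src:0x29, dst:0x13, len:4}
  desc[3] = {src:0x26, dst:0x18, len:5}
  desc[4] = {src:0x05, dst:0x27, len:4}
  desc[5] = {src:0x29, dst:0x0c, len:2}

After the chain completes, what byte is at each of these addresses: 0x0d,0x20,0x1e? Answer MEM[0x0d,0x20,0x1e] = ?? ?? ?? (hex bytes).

  after D0: wrote 8B at 0x19 = 01ea1c8250de644c
  after D1: wrote 5B at 0x14 = 43fa84a9dd
  after D2: wrote 4B at 0x13 = d59fb699
  after D3: wrote 5B at 0x18 = 189a1ad59f
  after D4: wrote 4B at 0x27 = 84a9dd59
  after D5: wrote 2B at 0x0c = dd59
query mem[0x0d]=0x59, mem[0x20]=0x4c, mem[0x1e]=0xde

MEM[0x0d,0x20,0x1e] = 59 4c de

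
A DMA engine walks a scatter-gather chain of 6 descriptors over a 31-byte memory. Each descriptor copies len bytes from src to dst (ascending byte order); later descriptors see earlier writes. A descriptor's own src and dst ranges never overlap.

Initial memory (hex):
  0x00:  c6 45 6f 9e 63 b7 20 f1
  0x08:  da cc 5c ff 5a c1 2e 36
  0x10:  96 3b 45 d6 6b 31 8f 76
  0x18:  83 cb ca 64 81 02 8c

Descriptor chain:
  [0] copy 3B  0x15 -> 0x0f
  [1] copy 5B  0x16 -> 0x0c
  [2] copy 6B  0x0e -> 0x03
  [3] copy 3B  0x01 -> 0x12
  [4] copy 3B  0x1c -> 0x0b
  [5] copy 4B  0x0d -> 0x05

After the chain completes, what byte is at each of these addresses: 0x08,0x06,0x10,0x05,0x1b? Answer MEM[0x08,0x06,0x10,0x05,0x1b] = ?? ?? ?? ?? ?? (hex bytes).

MEM[0x08,0x06,0x10,0x05,0x1b] = ca 83 ca 8c 64

#0 dst[0x0f+3] := {0x31,0x8f,0x76}
#1 dst[0x0c+5] := {0x8f,0x76,0x83,0xcb,0xca}
#2 dst[0x03+6] := {0x83,0xcb,0xca,0x76,0x45,0xd6}
#3 dst[0x12+3] := {0x45,0x6f,0x83}
#4 dst[0x0b+3] := {0x81,0x02,0x8c}
#5 dst[0x05+4] := {0x8c,0x83,0xcb,0xca}
query mem[0x08]=0xca, mem[0x06]=0x83, mem[0x10]=0xca, mem[0x05]=0x8c, mem[0x1b]=0x64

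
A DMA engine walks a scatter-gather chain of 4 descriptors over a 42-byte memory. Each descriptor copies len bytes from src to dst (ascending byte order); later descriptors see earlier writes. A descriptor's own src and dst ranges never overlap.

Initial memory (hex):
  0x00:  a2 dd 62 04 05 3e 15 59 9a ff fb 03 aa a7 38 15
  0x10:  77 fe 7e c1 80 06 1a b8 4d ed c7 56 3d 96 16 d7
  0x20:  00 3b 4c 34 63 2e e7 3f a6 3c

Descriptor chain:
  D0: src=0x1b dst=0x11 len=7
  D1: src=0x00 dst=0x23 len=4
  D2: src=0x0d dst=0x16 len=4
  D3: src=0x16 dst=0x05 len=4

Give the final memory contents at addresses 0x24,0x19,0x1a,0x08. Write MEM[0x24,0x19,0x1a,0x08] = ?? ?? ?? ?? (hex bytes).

MEM[0x24,0x19,0x1a,0x08] = dd 77 c7 77

[0] 0x1b->0x11 len=7 : 56 3d 96 16 d7 00 3b
[1] 0x00->0x23 len=4 : a2 dd 62 04
[2] 0x0d->0x16 len=4 : a7 38 15 77
[3] 0x16->0x05 len=4 : a7 38 15 77
query mem[0x24]=0xdd, mem[0x19]=0x77, mem[0x1a]=0xc7, mem[0x08]=0x77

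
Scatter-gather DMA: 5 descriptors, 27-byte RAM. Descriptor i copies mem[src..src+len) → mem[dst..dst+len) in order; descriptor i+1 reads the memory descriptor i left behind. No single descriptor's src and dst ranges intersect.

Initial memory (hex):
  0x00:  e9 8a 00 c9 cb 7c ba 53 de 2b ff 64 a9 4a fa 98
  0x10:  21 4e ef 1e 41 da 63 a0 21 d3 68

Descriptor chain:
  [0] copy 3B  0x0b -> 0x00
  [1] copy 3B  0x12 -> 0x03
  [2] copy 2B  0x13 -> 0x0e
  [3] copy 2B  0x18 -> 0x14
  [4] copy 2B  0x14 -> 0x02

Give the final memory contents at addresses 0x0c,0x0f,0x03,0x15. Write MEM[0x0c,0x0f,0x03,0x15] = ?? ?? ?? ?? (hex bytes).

MEM[0x0c,0x0f,0x03,0x15] = a9 41 d3 d3

  after D0: wrote 3B at 0x00 = 64a94a
  after D1: wrote 3B at 0x03 = ef1e41
  after D2: wrote 2B at 0x0e = 1e41
  after D3: wrote 2B at 0x14 = 21d3
  after D4: wrote 2B at 0x02 = 21d3
query mem[0x0c]=0xa9, mem[0x0f]=0x41, mem[0x03]=0xd3, mem[0x15]=0xd3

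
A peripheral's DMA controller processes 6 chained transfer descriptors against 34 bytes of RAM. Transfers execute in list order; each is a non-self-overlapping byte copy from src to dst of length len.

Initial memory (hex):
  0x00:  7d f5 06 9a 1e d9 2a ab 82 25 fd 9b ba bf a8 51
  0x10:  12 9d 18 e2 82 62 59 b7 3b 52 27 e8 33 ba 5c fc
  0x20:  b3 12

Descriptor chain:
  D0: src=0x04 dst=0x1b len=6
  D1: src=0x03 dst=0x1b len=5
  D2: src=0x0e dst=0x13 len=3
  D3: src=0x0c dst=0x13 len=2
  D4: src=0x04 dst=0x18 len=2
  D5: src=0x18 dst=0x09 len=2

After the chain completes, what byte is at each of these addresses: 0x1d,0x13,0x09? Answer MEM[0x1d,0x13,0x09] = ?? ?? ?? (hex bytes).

  after D0: wrote 6B at 0x1b = 1ed92aab8225
  after D1: wrote 5B at 0x1b = 9a1ed92aab
  after D2: wrote 3B at 0x13 = a85112
  after D3: wrote 2B at 0x13 = babf
  after D4: wrote 2B at 0x18 = 1ed9
  after D5: wrote 2B at 0x09 = 1ed9
query mem[0x1d]=0xd9, mem[0x13]=0xba, mem[0x09]=0x1e

MEM[0x1d,0x13,0x09] = d9 ba 1e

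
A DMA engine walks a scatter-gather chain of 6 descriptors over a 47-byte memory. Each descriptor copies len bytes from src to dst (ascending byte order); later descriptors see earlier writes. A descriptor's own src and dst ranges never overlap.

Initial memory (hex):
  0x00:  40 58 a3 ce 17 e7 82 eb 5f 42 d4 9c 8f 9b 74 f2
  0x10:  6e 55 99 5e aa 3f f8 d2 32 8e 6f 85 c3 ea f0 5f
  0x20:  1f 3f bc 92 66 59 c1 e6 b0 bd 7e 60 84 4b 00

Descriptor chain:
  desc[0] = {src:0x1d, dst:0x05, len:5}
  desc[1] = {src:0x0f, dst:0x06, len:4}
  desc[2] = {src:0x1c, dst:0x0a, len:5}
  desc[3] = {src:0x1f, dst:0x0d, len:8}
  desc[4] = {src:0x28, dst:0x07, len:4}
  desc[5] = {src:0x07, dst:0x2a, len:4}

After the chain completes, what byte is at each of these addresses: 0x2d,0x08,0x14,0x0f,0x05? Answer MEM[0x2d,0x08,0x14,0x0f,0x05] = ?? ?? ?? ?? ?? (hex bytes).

#0 dst[0x05+5] := {0xea,0xf0,0x5f,0x1f,0x3f}
#1 dst[0x06+4] := {0xf2,0x6e,0x55,0x99}
#2 dst[0x0a+5] := {0xc3,0xea,0xf0,0x5f,0x1f}
#3 dst[0x0d+8] := {0x5f,0x1f,0x3f,0xbc,0x92,0x66,0x59,0xc1}
#4 dst[0x07+4] := {0xb0,0xbd,0x7e,0x60}
#5 dst[0x2a+4] := {0xb0,0xbd,0x7e,0x60}
query mem[0x2d]=0x60, mem[0x08]=0xbd, mem[0x14]=0xc1, mem[0x0f]=0x3f, mem[0x05]=0xea

MEM[0x2d,0x08,0x14,0x0f,0x05] = 60 bd c1 3f ea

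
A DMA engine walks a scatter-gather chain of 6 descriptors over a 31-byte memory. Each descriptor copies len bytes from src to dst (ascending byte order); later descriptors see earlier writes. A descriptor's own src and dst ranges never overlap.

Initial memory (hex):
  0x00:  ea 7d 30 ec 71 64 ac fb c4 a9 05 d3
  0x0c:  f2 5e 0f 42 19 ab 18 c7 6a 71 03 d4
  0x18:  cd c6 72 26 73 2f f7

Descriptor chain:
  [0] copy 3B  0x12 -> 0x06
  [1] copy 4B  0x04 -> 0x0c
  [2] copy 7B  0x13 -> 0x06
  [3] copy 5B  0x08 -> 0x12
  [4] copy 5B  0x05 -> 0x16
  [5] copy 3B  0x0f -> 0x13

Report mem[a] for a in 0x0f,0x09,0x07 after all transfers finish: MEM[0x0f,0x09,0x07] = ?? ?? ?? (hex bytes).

MEM[0x0f,0x09,0x07] = c7 03 6a

[0] 0x12->0x06 len=3 : 18 c7 6a
[1] 0x04->0x0c len=4 : 71 64 18 c7
[2] 0x13->0x06 len=7 : c7 6a 71 03 d4 cd c6
[3] 0x08->0x12 len=5 : 71 03 d4 cd c6
[4] 0x05->0x16 len=5 : 64 c7 6a 71 03
[5] 0x0f->0x13 len=3 : c7 19 ab
query mem[0x0f]=0xc7, mem[0x09]=0x03, mem[0x07]=0x6a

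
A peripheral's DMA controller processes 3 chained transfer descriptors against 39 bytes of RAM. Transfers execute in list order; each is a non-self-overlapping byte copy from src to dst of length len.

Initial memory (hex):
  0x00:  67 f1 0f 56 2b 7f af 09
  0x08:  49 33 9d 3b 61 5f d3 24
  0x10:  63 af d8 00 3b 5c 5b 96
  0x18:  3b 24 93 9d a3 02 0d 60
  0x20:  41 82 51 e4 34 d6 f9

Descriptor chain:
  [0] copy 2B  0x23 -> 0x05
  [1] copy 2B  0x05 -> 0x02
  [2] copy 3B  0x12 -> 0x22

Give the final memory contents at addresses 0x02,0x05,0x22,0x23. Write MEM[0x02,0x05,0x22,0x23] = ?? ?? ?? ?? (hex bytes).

#0 dst[0x05+2] := {0xe4,0x34}
#1 dst[0x02+2] := {0xe4,0x34}
#2 dst[0x22+3] := {0xd8,0x00,0x3b}
query mem[0x02]=0xe4, mem[0x05]=0xe4, mem[0x22]=0xd8, mem[0x23]=0x00

MEM[0x02,0x05,0x22,0x23] = e4 e4 d8 00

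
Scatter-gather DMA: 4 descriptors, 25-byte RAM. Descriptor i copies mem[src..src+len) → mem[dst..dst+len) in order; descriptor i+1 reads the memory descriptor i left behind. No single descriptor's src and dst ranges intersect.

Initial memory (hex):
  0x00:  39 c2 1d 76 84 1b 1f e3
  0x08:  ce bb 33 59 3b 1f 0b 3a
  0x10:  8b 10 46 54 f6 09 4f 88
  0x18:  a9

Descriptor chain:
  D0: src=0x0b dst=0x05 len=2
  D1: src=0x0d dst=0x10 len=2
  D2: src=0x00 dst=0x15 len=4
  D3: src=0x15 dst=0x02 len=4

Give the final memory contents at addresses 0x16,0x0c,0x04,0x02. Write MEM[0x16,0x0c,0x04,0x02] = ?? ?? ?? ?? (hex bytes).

MEM[0x16,0x0c,0x04,0x02] = c2 3b 1d 39

#0 dst[0x05+2] := {0x59,0x3b}
#1 dst[0x10+2] := {0x1f,0x0b}
#2 dst[0x15+4] := {0x39,0xc2,0x1d,0x76}
#3 dst[0x02+4] := {0x39,0xc2,0x1d,0x76}
query mem[0x16]=0xc2, mem[0x0c]=0x3b, mem[0x04]=0x1d, mem[0x02]=0x39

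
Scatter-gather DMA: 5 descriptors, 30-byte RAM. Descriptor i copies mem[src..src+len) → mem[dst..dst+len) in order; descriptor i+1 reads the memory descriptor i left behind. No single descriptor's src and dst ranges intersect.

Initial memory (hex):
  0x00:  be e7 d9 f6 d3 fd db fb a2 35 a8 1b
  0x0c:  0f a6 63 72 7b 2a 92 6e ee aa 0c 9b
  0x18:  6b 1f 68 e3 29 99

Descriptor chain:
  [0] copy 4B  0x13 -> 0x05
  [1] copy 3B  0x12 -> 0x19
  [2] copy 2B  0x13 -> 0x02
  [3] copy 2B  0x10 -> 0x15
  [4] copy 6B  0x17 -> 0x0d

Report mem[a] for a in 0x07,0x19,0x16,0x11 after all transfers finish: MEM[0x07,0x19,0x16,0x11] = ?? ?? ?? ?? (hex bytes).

MEM[0x07,0x19,0x16,0x11] = aa 92 2a ee

D0: mem[0x05..0x08] <- [6e ee aa 0c]
D1: mem[0x19..0x1b] <- [92 6e ee]
D2: mem[0x02..0x03] <- [6e ee]
D3: mem[0x15..0x16] <- [7b 2a]
D4: mem[0x0d..0x12] <- [9b 6b 92 6e ee 29]
query mem[0x07]=0xaa, mem[0x19]=0x92, mem[0x16]=0x2a, mem[0x11]=0xee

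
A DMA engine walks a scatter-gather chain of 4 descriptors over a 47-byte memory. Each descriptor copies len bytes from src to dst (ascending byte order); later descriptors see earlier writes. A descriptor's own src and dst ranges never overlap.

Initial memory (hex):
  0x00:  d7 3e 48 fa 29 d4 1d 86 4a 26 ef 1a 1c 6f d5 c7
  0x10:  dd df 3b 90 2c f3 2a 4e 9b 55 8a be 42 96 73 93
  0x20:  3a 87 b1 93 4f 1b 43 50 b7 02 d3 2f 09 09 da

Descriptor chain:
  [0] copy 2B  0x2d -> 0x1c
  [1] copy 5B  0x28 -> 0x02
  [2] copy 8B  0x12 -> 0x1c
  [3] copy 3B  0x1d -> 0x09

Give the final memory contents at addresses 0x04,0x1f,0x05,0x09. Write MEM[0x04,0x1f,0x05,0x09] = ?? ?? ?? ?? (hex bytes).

[0] 0x2d->0x1c len=2 : 09 da
[1] 0x28->0x02 len=5 : b7 02 d3 2f 09
[2] 0x12->0x1c len=8 : 3b 90 2c f3 2a 4e 9b 55
[3] 0x1d->0x09 len=3 : 90 2c f3
query mem[0x04]=0xd3, mem[0x1f]=0xf3, mem[0x05]=0x2f, mem[0x09]=0x90

MEM[0x04,0x1f,0x05,0x09] = d3 f3 2f 90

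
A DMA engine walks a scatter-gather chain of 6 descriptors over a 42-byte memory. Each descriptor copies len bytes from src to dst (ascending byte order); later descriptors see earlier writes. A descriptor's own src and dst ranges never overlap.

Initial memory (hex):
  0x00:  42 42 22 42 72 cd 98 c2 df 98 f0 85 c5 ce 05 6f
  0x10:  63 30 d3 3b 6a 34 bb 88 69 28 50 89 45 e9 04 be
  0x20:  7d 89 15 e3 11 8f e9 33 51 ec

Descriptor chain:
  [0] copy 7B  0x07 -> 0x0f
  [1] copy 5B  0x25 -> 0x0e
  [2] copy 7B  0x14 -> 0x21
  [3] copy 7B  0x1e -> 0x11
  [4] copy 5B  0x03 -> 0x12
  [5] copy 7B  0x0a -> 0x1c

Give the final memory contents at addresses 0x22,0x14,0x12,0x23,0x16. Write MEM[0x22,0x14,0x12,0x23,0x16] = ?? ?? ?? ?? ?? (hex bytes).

MEM[0x22,0x14,0x12,0x23,0x16] = 33 cd 42 bb c2

D0: mem[0x0f..0x15] <- [c2 df 98 f0 85 c5 ce]
D1: mem[0x0e..0x12] <- [8f e9 33 51 ec]
D2: mem[0x21..0x27] <- [c5 ce bb 88 69 28 50]
D3: mem[0x11..0x17] <- [04 be 7d c5 ce bb 88]
D4: mem[0x12..0x16] <- [42 72 cd 98 c2]
D5: mem[0x1c..0x22] <- [f0 85 c5 ce 8f e9 33]
query mem[0x22]=0x33, mem[0x14]=0xcd, mem[0x12]=0x42, mem[0x23]=0xbb, mem[0x16]=0xc2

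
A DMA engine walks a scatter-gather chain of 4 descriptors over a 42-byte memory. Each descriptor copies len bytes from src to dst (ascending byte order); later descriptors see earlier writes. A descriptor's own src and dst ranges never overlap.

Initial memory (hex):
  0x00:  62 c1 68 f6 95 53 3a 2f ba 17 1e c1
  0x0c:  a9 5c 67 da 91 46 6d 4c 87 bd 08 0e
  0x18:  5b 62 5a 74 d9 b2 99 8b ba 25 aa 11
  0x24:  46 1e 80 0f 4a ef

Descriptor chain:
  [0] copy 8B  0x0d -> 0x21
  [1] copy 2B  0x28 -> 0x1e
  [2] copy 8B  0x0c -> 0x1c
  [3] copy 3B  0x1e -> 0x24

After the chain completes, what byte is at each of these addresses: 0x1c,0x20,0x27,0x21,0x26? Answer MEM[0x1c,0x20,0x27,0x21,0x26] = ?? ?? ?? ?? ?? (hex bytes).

MEM[0x1c,0x20,0x27,0x21,0x26] = a9 91 4c 46 91

  after D0: wrote 8B at 0x21 = 5c67da91466d4c87
  after D1: wrote 2B at 0x1e = 87ef
  after D2: wrote 8B at 0x1c = a95c67da91466d4c
  after D3: wrote 3B at 0x24 = 67da91
query mem[0x1c]=0xa9, mem[0x20]=0x91, mem[0x27]=0x4c, mem[0x21]=0x46, mem[0x26]=0x91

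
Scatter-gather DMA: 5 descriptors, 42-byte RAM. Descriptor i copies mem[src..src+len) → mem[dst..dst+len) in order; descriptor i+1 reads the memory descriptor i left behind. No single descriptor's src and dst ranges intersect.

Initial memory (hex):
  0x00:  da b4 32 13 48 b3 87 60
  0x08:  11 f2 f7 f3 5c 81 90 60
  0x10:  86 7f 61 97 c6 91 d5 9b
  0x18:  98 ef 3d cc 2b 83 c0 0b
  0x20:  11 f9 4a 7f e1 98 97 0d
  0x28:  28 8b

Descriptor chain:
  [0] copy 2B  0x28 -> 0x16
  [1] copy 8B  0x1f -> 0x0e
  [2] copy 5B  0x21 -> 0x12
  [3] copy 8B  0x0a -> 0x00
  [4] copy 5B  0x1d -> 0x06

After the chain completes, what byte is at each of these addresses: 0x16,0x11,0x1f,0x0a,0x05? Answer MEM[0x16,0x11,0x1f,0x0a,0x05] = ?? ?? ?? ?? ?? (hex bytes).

#0 dst[0x16+2] := {0x28,0x8b}
#1 dst[0x0e+8] := {0x0b,0x11,0xf9,0x4a,0x7f,0xe1,0x98,0x97}
#2 dst[0x12+5] := {0xf9,0x4a,0x7f,0xe1,0x98}
#3 dst[0x00+8] := {0xf7,0xf3,0x5c,0x81,0x0b,0x11,0xf9,0x4a}
#4 dst[0x06+5] := {0x83,0xc0,0x0b,0x11,0xf9}
query mem[0x16]=0x98, mem[0x11]=0x4a, mem[0x1f]=0x0b, mem[0x0a]=0xf9, mem[0x05]=0x11

MEM[0x16,0x11,0x1f,0x0a,0x05] = 98 4a 0b f9 11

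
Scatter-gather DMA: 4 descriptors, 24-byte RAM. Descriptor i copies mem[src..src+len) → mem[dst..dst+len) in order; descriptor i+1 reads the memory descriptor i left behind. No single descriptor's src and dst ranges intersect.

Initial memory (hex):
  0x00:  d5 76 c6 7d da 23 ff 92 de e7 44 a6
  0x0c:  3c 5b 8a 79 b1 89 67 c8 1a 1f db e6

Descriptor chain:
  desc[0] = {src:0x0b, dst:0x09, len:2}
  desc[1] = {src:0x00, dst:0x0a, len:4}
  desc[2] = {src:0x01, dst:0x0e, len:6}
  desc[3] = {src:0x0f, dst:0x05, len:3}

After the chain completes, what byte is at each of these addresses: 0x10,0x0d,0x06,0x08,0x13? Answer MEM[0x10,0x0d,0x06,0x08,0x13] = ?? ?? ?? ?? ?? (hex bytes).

MEM[0x10,0x0d,0x06,0x08,0x13] = 7d 7d 7d de ff

[0] 0x0b->0x09 len=2 : a6 3c
[1] 0x00->0x0a len=4 : d5 76 c6 7d
[2] 0x01->0x0e len=6 : 76 c6 7d da 23 ff
[3] 0x0f->0x05 len=3 : c6 7d da
query mem[0x10]=0x7d, mem[0x0d]=0x7d, mem[0x06]=0x7d, mem[0x08]=0xde, mem[0x13]=0xff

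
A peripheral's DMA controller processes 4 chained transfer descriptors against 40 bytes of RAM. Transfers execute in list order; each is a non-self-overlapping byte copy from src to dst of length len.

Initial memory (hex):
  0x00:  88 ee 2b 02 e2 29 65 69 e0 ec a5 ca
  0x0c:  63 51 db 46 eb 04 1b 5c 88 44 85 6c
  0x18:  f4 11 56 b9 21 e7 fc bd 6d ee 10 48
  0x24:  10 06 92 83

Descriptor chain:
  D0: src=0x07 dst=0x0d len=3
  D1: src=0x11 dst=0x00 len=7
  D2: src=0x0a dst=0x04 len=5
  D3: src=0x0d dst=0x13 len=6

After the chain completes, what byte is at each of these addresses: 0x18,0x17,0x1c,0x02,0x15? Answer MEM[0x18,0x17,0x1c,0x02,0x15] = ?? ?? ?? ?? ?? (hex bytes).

#0 dst[0x0d+3] := {0x69,0xe0,0xec}
#1 dst[0x00+7] := {0x04,0x1b,0x5c,0x88,0x44,0x85,0x6c}
#2 dst[0x04+5] := {0xa5,0xca,0x63,0x69,0xe0}
#3 dst[0x13+6] := {0x69,0xe0,0xec,0xeb,0x04,0x1b}
query mem[0x18]=0x1b, mem[0x17]=0x04, mem[0x1c]=0x21, mem[0x02]=0x5c, mem[0x15]=0xec

MEM[0x18,0x17,0x1c,0x02,0x15] = 1b 04 21 5c ec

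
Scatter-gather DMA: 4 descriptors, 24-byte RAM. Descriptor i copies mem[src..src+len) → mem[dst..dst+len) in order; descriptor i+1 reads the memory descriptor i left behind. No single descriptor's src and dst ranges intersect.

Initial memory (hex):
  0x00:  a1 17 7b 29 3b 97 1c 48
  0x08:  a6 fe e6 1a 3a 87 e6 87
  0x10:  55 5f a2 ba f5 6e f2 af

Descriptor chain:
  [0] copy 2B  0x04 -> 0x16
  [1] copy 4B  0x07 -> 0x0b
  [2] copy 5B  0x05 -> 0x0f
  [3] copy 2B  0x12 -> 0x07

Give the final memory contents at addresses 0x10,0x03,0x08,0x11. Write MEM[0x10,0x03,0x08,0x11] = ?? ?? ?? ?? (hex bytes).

D0: mem[0x16..0x17] <- [3b 97]
D1: mem[0x0b..0x0e] <- [48 a6 fe e6]
D2: mem[0x0f..0x13] <- [97 1c 48 a6 fe]
D3: mem[0x07..0x08] <- [a6 fe]
query mem[0x10]=0x1c, mem[0x03]=0x29, mem[0x08]=0xfe, mem[0x11]=0x48

MEM[0x10,0x03,0x08,0x11] = 1c 29 fe 48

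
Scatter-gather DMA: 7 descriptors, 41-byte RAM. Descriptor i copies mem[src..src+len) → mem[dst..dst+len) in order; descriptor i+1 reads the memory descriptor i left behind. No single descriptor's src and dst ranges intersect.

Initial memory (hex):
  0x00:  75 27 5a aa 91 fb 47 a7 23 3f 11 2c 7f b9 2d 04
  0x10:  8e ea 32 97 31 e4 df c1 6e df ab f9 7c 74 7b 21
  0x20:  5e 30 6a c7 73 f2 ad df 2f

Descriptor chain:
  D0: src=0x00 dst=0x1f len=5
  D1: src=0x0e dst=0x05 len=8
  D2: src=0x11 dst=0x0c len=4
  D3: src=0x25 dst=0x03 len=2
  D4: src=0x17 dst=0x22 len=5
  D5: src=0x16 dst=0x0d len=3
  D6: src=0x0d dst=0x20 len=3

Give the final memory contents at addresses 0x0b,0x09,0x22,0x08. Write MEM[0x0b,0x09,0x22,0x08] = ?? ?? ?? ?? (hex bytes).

[0] 0x00->0x1f len=5 : 75 27 5a aa 91
[1] 0x0e->0x05 len=8 : 2d 04 8e ea 32 97 31 e4
[2] 0x11->0x0c len=4 : ea 32 97 31
[3] 0x25->0x03 len=2 : f2 ad
[4] 0x17->0x22 len=5 : c1 6e df ab f9
[5] 0x16->0x0d len=3 : df c1 6e
[6] 0x0d->0x20 len=3 : df c1 6e
query mem[0x0b]=0x31, mem[0x09]=0x32, mem[0x22]=0x6e, mem[0x08]=0xea

MEM[0x0b,0x09,0x22,0x08] = 31 32 6e ea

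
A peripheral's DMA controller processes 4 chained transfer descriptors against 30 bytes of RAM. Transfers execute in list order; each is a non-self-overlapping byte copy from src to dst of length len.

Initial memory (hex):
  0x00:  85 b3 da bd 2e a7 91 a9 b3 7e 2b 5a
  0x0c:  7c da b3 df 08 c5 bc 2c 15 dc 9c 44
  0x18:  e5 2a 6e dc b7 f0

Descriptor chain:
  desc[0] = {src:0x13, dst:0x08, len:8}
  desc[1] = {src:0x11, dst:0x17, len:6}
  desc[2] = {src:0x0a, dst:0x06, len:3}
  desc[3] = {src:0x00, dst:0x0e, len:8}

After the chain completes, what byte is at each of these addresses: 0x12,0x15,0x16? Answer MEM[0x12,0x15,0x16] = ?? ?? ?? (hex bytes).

MEM[0x12,0x15,0x16] = 2e 9c 9c

#0 dst[0x08+8] := {0x2c,0x15,0xdc,0x9c,0x44,0xe5,0x2a,0x6e}
#1 dst[0x17+6] := {0xc5,0xbc,0x2c,0x15,0xdc,0x9c}
#2 dst[0x06+3] := {0xdc,0x9c,0x44}
#3 dst[0x0e+8] := {0x85,0xb3,0xda,0xbd,0x2e,0xa7,0xdc,0x9c}
query mem[0x12]=0x2e, mem[0x15]=0x9c, mem[0x16]=0x9c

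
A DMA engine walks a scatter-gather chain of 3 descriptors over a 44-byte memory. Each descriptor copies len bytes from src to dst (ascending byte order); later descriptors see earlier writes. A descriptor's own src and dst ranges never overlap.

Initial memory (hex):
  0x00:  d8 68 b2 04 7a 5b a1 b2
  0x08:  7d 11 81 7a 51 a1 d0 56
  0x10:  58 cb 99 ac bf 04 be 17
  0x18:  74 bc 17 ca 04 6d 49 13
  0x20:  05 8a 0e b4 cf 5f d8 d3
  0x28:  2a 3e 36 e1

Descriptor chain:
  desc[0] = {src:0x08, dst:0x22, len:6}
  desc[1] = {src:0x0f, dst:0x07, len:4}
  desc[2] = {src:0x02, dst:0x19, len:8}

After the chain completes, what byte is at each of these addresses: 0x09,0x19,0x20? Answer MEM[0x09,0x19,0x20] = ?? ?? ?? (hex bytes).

MEM[0x09,0x19,0x20] = cb b2 cb

#0 dst[0x22+6] := {0x7d,0x11,0x81,0x7a,0x51,0xa1}
#1 dst[0x07+4] := {0x56,0x58,0xcb,0x99}
#2 dst[0x19+8] := {0xb2,0x04,0x7a,0x5b,0xa1,0x56,0x58,0xcb}
query mem[0x09]=0xcb, mem[0x19]=0xb2, mem[0x20]=0xcb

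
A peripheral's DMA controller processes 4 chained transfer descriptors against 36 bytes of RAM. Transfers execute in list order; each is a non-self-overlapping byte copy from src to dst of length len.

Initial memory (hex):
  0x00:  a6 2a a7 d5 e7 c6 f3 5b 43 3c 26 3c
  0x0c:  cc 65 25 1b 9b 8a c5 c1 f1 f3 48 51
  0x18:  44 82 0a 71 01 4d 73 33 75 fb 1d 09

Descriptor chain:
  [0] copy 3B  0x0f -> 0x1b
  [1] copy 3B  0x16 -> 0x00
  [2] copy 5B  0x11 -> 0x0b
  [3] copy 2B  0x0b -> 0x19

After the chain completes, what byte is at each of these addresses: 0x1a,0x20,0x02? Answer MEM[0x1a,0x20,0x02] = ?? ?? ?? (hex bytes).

MEM[0x1a,0x20,0x02] = c5 75 44

D0: mem[0x1b..0x1d] <- [1b 9b 8a]
D1: mem[0x00..0x02] <- [48 51 44]
D2: mem[0x0b..0x0f] <- [8a c5 c1 f1 f3]
D3: mem[0x19..0x1a] <- [8a c5]
query mem[0x1a]=0xc5, mem[0x20]=0x75, mem[0x02]=0x44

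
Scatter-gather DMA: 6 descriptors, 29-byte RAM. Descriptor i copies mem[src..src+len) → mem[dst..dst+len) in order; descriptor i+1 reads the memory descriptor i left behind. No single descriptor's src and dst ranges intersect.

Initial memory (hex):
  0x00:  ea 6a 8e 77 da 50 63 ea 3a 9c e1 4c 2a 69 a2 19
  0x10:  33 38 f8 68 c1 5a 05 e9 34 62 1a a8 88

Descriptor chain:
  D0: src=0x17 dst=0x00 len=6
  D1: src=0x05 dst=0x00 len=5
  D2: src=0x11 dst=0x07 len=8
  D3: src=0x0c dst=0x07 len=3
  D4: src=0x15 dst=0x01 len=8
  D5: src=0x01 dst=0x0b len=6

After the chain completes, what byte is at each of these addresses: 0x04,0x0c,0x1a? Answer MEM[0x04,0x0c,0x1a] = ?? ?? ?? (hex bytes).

#0 dst[0x00+6] := {0xe9,0x34,0x62,0x1a,0xa8,0x88}
#1 dst[0x00+5] := {0x88,0x63,0xea,0x3a,0x9c}
#2 dst[0x07+8] := {0x38,0xf8,0x68,0xc1,0x5a,0x05,0xe9,0x34}
#3 dst[0x07+3] := {0x05,0xe9,0x34}
#4 dst[0x01+8] := {0x5a,0x05,0xe9,0x34,0x62,0x1a,0xa8,0x88}
#5 dst[0x0b+6] := {0x5a,0x05,0xe9,0x34,0x62,0x1a}
query mem[0x04]=0x34, mem[0x0c]=0x05, mem[0x1a]=0x1a

MEM[0x04,0x0c,0x1a] = 34 05 1a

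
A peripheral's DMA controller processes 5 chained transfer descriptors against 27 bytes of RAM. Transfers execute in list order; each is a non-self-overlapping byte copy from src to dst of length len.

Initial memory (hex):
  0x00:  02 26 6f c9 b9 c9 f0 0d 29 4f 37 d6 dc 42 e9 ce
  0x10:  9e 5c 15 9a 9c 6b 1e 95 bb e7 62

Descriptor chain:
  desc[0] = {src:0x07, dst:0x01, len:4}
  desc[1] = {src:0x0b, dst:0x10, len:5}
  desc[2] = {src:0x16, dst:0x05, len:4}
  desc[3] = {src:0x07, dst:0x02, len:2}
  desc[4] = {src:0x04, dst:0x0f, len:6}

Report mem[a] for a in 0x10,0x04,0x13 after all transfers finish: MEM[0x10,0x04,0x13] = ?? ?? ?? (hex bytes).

MEM[0x10,0x04,0x13] = 1e 37 e7

D0: mem[0x01..0x04] <- [0d 29 4f 37]
D1: mem[0x10..0x14] <- [d6 dc 42 e9 ce]
D2: mem[0x05..0x08] <- [1e 95 bb e7]
D3: mem[0x02..0x03] <- [bb e7]
D4: mem[0x0f..0x14] <- [37 1e 95 bb e7 4f]
query mem[0x10]=0x1e, mem[0x04]=0x37, mem[0x13]=0xe7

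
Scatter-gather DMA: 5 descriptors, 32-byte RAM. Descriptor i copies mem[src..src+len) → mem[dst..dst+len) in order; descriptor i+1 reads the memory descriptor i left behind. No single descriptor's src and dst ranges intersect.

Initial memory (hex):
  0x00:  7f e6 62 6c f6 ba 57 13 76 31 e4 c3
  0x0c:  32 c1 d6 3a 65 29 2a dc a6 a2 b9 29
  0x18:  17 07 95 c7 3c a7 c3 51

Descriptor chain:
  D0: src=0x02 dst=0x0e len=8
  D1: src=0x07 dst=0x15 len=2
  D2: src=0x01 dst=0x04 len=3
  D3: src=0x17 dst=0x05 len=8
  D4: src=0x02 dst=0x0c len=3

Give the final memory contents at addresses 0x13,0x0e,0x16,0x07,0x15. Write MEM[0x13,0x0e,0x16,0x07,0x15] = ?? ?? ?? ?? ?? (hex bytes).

MEM[0x13,0x0e,0x16,0x07,0x15] = 13 e6 76 07 13

#0 dst[0x0e+8] := {0x62,0x6c,0xf6,0xba,0x57,0x13,0x76,0x31}
#1 dst[0x15+2] := {0x13,0x76}
#2 dst[0x04+3] := {0xe6,0x62,0x6c}
#3 dst[0x05+8] := {0x29,0x17,0x07,0x95,0xc7,0x3c,0xa7,0xc3}
#4 dst[0x0c+3] := {0x62,0x6c,0xe6}
query mem[0x13]=0x13, mem[0x0e]=0xe6, mem[0x16]=0x76, mem[0x07]=0x07, mem[0x15]=0x13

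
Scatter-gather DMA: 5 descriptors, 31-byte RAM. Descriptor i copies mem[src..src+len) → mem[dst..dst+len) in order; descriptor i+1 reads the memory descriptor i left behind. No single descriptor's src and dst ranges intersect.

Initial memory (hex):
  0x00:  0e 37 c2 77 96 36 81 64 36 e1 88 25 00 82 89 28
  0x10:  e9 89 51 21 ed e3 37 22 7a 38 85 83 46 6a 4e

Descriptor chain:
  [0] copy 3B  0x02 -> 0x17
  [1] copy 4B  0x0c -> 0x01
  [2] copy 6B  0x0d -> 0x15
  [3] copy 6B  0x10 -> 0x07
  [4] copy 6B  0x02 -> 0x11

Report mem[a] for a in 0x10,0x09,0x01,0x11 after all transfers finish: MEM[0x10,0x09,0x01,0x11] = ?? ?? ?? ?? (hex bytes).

D0: mem[0x17..0x19] <- [c2 77 96]
D1: mem[0x01..0x04] <- [00 82 89 28]
D2: mem[0x15..0x1a] <- [82 89 28 e9 89 51]
D3: mem[0x07..0x0c] <- [e9 89 51 21 ed 82]
D4: mem[0x11..0x16] <- [82 89 28 36 81 e9]
query mem[0x10]=0xe9, mem[0x09]=0x51, mem[0x01]=0x00, mem[0x11]=0x82

MEM[0x10,0x09,0x01,0x11] = e9 51 00 82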